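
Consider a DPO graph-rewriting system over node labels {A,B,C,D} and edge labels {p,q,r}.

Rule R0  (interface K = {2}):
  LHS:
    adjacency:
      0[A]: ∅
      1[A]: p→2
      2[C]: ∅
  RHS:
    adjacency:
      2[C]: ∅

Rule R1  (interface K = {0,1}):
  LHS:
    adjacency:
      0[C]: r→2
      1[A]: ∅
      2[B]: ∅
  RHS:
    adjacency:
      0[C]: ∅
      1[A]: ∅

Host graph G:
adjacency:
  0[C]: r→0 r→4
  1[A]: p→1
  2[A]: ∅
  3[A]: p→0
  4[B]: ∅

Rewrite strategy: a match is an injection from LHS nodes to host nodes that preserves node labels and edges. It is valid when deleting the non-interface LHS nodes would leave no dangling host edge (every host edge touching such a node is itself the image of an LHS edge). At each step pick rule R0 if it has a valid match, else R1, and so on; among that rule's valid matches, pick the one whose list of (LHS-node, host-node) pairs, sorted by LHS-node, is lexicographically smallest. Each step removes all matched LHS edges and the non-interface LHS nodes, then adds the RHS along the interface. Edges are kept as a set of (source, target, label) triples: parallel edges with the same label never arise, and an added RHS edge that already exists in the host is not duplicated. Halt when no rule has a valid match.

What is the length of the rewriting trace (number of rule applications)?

[0] host  ⇒  5 nodes, 4 edges  {0-r->0 0-r->4 1-p->1 3-p->0}
[1] R0 @ {0↦2, 1↦3, 2↦0}  ⇒  3 nodes, 3 edges  {0-r->0 0-r->4 1-p->1}
[2] R1 @ {0↦0, 1↦1, 2↦4}  ⇒  2 nodes, 2 edges  {0-r->0 1-p->1}
final graph: no rule applies after step 2

Answer: 2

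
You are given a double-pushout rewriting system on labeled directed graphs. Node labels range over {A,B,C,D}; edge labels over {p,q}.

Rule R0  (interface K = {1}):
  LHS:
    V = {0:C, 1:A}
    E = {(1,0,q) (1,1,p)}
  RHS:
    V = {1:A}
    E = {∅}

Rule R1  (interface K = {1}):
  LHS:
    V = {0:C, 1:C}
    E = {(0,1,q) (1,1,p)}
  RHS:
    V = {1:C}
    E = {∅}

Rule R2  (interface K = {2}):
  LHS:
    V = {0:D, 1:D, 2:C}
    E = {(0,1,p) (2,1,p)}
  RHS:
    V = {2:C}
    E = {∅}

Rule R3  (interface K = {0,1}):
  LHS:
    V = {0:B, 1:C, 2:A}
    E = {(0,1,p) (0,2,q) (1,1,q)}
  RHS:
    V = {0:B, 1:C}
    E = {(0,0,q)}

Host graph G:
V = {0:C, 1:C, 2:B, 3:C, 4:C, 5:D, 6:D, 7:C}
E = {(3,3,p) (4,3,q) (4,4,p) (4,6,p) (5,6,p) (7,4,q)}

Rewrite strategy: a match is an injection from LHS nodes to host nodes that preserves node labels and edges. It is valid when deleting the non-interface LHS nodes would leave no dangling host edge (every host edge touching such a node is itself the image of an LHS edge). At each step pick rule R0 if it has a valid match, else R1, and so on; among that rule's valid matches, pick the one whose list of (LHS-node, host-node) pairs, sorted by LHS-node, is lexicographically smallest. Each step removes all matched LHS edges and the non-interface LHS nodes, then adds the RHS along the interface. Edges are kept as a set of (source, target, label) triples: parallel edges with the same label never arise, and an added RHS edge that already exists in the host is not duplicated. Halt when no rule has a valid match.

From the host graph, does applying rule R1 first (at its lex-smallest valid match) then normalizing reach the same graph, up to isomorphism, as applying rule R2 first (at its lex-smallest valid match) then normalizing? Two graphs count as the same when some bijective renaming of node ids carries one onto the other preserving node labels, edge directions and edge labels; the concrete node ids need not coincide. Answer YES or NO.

Answer: YES

Steps:
branch R1-first: apply at {0↦7, 1↦4} → |E|=4, then 2 more step(s) → NF |V|=4 |E|=0 V={0:C, 1:C, 2:B, 3:C} E=∅
branch R2-first: apply at {0↦5, 1↦6, 2↦4} → |E|=4, then 2 more step(s) → NF |V|=4 |E|=0 V={0:C, 1:C, 2:B, 3:C} E=∅
graphs isomorphic (equal up to label-preserving node renaming)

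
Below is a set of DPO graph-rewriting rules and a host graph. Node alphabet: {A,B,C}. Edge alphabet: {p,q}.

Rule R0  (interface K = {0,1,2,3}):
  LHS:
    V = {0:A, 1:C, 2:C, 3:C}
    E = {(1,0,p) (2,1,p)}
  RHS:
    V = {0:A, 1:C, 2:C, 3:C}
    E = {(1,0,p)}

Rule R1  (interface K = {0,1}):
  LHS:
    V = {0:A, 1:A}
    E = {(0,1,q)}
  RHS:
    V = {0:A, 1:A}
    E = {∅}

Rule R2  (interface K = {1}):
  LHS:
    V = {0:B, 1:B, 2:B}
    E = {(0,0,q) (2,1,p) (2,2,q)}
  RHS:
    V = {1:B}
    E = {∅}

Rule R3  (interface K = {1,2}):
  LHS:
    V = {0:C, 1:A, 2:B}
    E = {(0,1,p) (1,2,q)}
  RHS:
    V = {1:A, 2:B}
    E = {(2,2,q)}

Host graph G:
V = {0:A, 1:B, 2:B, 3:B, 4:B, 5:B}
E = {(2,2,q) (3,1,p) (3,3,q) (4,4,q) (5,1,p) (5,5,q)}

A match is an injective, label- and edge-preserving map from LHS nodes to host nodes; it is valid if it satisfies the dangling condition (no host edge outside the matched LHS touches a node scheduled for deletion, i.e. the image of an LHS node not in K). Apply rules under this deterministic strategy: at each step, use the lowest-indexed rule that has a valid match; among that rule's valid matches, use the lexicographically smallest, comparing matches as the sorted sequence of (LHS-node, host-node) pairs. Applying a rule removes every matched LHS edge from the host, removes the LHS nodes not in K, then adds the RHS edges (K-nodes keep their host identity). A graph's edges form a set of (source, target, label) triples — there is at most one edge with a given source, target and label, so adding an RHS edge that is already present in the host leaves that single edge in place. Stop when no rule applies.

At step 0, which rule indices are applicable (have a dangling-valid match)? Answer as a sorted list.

Answer: [R2]

Rewrite trace:
R0: no valid match — LHS pattern not found
R1: no valid match — LHS pattern not found
R2: 4 valid matches — {0↦2, 1↦1, 2↦3}, {0↦2, 1↦1, 2↦5}, {0↦4, 1↦1, 2↦3} (+1 more)
R3: no valid match — LHS pattern not found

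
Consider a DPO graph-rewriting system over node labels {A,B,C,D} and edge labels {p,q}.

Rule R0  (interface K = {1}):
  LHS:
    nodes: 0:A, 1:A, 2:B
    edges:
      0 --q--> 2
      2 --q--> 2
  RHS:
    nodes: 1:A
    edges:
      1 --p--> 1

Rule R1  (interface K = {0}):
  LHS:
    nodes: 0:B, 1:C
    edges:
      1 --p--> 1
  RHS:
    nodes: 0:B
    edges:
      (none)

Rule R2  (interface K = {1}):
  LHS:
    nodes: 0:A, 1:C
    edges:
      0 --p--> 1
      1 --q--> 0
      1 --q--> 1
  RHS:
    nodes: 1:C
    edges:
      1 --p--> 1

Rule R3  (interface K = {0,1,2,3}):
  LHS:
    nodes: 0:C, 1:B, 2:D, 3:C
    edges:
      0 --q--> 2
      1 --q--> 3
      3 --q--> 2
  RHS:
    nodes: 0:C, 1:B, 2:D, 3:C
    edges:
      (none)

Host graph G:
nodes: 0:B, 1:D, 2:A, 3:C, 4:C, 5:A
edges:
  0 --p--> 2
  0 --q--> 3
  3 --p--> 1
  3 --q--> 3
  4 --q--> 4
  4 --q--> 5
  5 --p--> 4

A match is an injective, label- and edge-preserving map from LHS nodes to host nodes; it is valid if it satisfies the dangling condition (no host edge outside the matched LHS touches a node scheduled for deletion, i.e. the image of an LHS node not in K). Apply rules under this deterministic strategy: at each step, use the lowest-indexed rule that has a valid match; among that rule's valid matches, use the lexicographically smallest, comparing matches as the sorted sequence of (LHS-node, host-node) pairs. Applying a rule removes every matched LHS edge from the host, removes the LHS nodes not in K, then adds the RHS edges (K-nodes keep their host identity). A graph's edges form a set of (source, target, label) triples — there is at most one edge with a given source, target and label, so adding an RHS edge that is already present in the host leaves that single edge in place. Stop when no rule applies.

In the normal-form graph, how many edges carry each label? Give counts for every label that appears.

initial: |V|=6 |E|=7  E = 0-p->2 0-q->3 3-p->1 3-q->3 4-q->4 4-q->5 5-p->4
step 1: apply R2 at {0↦5, 1↦4}  → |V|=5 |E|=5  E = 0-p->2 0-q->3 3-p->1 3-q->3 4-p->4
step 2: apply R1 at {0↦0, 1↦4}  → |V|=4 |E|=4  E = 0-p->2 0-q->3 3-p->1 3-q->3
halt: no rule applies after step 2
NF edges: [(0, 2, 'p'), (0, 3, 'q'), (3, 1, 'p'), (3, 3, 'q')]

Answer: p:2 q:2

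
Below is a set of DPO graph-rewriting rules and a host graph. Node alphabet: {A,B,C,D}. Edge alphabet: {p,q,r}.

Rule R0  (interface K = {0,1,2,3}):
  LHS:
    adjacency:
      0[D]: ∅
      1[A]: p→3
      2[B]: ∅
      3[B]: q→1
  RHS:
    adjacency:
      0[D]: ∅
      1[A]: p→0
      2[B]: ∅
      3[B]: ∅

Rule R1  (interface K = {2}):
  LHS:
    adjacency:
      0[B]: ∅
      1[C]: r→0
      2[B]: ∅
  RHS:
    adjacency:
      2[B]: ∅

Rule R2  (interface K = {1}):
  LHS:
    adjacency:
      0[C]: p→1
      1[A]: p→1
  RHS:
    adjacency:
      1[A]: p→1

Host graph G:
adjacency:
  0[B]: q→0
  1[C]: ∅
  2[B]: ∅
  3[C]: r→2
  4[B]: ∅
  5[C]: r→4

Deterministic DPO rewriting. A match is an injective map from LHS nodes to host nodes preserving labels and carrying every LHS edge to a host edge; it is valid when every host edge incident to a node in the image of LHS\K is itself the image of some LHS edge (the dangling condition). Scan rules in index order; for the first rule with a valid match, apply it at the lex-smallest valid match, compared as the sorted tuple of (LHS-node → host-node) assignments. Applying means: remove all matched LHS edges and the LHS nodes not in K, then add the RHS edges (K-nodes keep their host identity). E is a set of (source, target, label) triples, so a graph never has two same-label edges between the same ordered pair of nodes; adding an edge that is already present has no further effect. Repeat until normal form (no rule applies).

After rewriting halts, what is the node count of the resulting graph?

[0] host  ⇒  6 nodes, 3 edges  {0-q->0 3-r->2 5-r->4}
[1] R1 @ {0↦2, 1↦3, 2↦0}  ⇒  4 nodes, 2 edges  {0-q->0 5-r->4}
[2] R1 @ {0↦4, 1↦5, 2↦0}  ⇒  2 nodes, 1 edges  {0-q->0}
final graph: no rule applies after step 2
NF nodes: {0:B, 1:C}

Answer: 2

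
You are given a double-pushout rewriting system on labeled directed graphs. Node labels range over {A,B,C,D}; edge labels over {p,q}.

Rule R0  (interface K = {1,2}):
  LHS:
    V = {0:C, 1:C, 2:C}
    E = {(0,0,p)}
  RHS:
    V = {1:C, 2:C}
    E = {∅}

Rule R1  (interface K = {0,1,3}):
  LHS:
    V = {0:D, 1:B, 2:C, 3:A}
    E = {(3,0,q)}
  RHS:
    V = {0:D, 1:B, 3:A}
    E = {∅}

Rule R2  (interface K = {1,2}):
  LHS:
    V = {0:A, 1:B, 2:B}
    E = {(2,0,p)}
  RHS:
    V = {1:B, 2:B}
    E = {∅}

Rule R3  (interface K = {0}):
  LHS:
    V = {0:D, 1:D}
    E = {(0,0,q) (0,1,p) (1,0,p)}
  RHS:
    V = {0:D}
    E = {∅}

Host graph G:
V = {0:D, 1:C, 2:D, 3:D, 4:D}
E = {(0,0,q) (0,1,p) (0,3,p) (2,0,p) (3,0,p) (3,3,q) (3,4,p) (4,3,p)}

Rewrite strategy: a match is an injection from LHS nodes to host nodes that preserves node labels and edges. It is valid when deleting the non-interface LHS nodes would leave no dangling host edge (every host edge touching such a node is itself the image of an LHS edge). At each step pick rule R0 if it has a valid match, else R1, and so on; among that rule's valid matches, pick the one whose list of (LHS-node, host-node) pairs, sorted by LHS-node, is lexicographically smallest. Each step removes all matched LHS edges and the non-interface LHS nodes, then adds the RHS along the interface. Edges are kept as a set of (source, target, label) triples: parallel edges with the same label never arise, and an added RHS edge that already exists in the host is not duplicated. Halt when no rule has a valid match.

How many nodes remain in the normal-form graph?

initial: |V|=5 |E|=8  E = 0-q->0 0-p->1 0-p->3 2-p->0 3-p->0 3-q->3 3-p->4 4-p->3
step 1: apply R3 at {0↦3, 1↦4}  → |V|=4 |E|=5  E = 0-q->0 0-p->1 0-p->3 2-p->0 3-p->0
step 2: apply R3 at {0↦0, 1↦3}  → |V|=3 |E|=2  E = 0-p->1 2-p->0
halt: no rule applies after step 2
NF nodes: {0:D, 1:C, 2:D}

Answer: 3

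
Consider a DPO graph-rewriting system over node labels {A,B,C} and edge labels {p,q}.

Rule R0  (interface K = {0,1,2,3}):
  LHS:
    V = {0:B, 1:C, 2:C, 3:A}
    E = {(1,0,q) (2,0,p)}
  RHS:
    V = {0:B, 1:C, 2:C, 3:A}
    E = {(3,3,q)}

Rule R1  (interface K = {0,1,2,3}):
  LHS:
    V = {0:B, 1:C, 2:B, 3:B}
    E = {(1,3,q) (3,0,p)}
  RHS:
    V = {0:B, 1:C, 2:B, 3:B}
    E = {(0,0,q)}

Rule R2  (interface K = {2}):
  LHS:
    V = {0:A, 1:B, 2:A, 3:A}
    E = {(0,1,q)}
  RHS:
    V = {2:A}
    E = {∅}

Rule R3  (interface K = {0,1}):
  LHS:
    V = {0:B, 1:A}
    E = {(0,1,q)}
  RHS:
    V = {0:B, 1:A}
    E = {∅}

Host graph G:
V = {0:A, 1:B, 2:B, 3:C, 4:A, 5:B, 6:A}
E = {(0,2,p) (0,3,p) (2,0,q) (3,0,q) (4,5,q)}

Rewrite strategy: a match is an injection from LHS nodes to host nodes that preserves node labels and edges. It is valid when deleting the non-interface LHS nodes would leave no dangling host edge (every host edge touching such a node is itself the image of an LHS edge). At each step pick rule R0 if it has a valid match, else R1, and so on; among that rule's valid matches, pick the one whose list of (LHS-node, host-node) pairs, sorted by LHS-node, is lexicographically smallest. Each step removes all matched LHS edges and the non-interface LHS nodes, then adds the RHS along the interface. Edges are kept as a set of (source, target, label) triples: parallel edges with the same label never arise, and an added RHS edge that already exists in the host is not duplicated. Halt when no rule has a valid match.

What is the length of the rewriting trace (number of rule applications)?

Answer: 2

Steps:
[0] host  ⇒  7 nodes, 5 edges  {0-p->2 0-p->3 2-q->0 3-q->0 4-q->5}
[1] R2 @ {0↦4, 1↦5, 2↦0, 3↦6}  ⇒  4 nodes, 4 edges  {0-p->2 0-p->3 2-q->0 3-q->0}
[2] R3 @ {0↦2, 1↦0}  ⇒  4 nodes, 3 edges  {0-p->2 0-p->3 3-q->0}
halt: no rule applies after step 2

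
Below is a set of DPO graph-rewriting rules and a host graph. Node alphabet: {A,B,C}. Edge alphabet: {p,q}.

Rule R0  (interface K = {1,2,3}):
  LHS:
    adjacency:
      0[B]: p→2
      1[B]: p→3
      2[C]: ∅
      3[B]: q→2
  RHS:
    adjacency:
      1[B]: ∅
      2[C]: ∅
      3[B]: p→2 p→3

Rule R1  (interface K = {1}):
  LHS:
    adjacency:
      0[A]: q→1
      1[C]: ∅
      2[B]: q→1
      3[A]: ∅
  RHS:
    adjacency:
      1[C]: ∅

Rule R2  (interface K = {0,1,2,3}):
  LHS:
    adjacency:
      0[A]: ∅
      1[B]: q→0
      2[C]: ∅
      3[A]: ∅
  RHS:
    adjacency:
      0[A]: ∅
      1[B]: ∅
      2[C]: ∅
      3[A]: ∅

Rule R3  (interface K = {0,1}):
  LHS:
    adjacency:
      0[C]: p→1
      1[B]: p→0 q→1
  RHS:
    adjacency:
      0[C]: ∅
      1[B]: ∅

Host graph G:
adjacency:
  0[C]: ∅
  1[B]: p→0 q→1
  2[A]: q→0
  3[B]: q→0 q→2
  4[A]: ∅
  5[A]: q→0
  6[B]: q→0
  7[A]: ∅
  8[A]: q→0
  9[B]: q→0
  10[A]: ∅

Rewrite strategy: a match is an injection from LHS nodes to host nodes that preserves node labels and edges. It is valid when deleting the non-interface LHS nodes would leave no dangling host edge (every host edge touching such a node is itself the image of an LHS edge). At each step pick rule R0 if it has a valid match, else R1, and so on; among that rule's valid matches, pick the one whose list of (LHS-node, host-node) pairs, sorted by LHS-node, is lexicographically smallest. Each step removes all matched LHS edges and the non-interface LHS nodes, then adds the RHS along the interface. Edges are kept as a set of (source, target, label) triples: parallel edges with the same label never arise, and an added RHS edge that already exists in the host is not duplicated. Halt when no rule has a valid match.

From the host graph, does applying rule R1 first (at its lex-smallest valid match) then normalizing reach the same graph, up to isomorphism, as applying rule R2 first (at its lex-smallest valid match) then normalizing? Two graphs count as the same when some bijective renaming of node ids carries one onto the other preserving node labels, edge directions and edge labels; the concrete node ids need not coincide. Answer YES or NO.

branch R1-first: apply at {0↦5, 1↦0, 2↦6, 3↦4} → |E|=7, then 3 more step(s) → NF |V|=2 |E|=2 V={0:C, 1:B} E=1-p->0 1-q->1
branch R2-first: apply at {0↦2, 1↦3, 2↦0, 3↦4} → |E|=8, then 3 more step(s) → NF |V|=2 |E|=2 V={0:C, 1:B} E=1-p->0 1-q->1
graphs isomorphic (equal up to label-preserving node renaming)

Answer: YES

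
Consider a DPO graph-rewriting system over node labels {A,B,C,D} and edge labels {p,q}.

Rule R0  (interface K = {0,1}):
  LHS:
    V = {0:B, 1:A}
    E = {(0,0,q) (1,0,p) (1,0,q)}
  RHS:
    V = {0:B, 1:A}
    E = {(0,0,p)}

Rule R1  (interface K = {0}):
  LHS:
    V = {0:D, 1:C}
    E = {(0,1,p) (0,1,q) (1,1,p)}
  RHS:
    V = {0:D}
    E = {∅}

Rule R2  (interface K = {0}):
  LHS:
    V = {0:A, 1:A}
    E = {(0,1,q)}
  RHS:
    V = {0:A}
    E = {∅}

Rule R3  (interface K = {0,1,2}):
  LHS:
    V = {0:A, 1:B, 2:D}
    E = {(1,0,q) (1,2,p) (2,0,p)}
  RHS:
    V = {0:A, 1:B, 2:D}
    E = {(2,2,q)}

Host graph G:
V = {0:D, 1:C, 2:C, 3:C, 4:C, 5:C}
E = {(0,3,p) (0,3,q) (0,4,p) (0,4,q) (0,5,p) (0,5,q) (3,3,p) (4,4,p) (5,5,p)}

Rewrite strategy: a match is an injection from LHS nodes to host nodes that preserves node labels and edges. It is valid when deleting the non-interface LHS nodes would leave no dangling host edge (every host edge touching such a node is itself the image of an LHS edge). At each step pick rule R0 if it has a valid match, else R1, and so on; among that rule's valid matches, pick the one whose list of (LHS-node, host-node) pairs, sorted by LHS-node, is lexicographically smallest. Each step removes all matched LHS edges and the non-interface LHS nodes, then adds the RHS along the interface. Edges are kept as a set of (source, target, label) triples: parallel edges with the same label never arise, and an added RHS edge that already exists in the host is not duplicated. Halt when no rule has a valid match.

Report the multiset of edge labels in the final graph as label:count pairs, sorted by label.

Answer: (no edges)

Steps:
[0] host  ⇒  6 nodes, 9 edges  {0-p->3 0-q->3 0-p->4 0-q->4 0-p->5 0-q->5 3-p->3 4-p->4 5-p->5}
[1] R1 @ {0↦0, 1↦3}  ⇒  5 nodes, 6 edges  {0-p->4 0-q->4 0-p->5 0-q->5 4-p->4 5-p->5}
[2] R1 @ {0↦0, 1↦4}  ⇒  4 nodes, 3 edges  {0-p->5 0-q->5 5-p->5}
[3] R1 @ {0↦0, 1↦5}  ⇒  3 nodes, 0 edges  {∅}
normal form: no rule applies after step 3
NF edges: []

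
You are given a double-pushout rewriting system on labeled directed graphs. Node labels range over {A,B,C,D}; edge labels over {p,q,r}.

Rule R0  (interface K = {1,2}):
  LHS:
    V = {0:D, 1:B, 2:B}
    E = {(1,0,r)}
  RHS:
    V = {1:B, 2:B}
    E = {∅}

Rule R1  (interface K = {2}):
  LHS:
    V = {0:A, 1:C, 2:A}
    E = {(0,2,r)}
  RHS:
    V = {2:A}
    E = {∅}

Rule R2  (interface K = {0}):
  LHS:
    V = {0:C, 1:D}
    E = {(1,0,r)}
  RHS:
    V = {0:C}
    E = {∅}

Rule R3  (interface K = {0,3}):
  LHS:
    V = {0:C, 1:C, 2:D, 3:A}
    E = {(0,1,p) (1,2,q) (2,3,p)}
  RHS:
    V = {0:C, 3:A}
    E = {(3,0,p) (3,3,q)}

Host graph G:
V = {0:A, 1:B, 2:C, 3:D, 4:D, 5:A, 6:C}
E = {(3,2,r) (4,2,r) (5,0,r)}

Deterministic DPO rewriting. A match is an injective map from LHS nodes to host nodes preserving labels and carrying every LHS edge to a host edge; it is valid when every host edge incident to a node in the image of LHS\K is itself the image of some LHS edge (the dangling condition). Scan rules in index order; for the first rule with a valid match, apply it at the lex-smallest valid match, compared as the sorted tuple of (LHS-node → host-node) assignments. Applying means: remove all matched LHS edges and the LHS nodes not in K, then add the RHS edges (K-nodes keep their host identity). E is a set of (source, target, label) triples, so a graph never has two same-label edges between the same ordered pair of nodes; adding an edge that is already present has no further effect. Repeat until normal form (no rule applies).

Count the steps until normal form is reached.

initial: |V|=7 |E|=3  E = 3-r->2 4-r->2 5-r->0
step 1: apply R1 at {0↦5, 1↦6, 2↦0}  → |V|=5 |E|=2  E = 3-r->2 4-r->2
step 2: apply R2 at {0↦2, 1↦3}  → |V|=4 |E|=1  E = 4-r->2
step 3: apply R2 at {0↦2, 1↦4}  → |V|=3 |E|=0  E = ∅
final graph: no rule applies after step 3

Answer: 3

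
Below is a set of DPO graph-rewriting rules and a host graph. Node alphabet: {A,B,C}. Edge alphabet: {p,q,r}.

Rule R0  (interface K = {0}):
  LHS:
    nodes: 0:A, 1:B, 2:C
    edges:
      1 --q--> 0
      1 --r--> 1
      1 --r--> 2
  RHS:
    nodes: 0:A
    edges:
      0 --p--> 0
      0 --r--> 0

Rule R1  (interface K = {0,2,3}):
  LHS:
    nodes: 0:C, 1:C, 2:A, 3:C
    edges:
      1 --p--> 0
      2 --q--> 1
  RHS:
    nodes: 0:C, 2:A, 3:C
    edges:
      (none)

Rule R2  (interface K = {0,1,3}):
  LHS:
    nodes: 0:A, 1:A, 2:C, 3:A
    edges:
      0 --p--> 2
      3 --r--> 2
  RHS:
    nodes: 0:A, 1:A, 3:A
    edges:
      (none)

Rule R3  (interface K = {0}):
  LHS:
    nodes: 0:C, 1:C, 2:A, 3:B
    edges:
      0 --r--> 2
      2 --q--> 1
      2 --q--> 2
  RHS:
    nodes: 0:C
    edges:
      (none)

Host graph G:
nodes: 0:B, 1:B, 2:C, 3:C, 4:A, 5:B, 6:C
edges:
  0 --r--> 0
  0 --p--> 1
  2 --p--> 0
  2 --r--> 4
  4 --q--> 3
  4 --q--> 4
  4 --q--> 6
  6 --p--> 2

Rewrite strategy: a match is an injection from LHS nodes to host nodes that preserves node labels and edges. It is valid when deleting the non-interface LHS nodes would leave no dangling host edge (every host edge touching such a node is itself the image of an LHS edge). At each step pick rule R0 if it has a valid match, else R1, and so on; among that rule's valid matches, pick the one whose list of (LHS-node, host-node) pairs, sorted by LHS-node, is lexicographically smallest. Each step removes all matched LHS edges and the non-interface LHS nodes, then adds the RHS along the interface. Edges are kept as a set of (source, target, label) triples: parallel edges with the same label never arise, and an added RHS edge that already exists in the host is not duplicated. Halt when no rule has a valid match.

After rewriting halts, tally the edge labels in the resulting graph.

Answer: p:2 r:1

Derivation:
start.  V:7 E:8  edges: 0-r->0 0-p->1 2-p->0 2-r->4 4-q->3 4-q->4 4-q->6 6-p->2
1. fire R1 via {0↦2, 1↦6, 2↦4, 3↦3}  →  V:6 E:6  edges: 0-r->0 0-p->1 2-p->0 2-r->4 4-q->3 4-q->4
2. fire R3 via {0↦2, 1↦3, 2↦4, 3↦5}  →  V:3 E:3  edges: 0-r->0 0-p->1 2-p->0
final graph: no rule applies after step 2
NF edges: [(0, 0, 'r'), (0, 1, 'p'), (2, 0, 'p')]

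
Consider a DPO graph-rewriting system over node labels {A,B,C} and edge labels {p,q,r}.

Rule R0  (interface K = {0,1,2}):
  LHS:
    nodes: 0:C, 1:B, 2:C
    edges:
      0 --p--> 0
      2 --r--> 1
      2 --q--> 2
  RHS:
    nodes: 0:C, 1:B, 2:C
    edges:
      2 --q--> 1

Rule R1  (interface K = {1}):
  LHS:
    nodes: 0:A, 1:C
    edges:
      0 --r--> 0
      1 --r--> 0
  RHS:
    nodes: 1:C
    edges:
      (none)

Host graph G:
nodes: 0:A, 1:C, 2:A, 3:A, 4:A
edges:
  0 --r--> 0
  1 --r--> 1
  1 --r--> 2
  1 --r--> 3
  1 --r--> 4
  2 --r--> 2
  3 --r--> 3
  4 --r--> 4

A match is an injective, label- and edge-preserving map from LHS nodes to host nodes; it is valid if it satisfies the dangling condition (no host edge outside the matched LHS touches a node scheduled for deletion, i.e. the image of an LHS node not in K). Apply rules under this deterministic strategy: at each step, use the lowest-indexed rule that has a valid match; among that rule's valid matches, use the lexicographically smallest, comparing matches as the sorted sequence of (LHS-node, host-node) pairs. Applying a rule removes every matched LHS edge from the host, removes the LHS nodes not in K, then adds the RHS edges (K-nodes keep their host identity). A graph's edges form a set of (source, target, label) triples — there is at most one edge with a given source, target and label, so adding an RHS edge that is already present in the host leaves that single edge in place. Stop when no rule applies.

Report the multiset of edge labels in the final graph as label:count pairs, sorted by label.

start.  V:5 E:8  edges: 0-r->0 1-r->1 1-r->2 1-r->3 1-r->4 2-r->2 3-r->3 4-r->4
1. fire R1 via {0↦2, 1↦1}  →  V:4 E:6  edges: 0-r->0 1-r->1 1-r->3 1-r->4 3-r->3 4-r->4
2. fire R1 via {0↦3, 1↦1}  →  V:3 E:4  edges: 0-r->0 1-r->1 1-r->4 4-r->4
3. fire R1 via {0↦4, 1↦1}  →  V:2 E:2  edges: 0-r->0 1-r->1
final graph: no rule applies after step 3
NF edges: [(0, 0, 'r'), (1, 1, 'r')]

Answer: r:2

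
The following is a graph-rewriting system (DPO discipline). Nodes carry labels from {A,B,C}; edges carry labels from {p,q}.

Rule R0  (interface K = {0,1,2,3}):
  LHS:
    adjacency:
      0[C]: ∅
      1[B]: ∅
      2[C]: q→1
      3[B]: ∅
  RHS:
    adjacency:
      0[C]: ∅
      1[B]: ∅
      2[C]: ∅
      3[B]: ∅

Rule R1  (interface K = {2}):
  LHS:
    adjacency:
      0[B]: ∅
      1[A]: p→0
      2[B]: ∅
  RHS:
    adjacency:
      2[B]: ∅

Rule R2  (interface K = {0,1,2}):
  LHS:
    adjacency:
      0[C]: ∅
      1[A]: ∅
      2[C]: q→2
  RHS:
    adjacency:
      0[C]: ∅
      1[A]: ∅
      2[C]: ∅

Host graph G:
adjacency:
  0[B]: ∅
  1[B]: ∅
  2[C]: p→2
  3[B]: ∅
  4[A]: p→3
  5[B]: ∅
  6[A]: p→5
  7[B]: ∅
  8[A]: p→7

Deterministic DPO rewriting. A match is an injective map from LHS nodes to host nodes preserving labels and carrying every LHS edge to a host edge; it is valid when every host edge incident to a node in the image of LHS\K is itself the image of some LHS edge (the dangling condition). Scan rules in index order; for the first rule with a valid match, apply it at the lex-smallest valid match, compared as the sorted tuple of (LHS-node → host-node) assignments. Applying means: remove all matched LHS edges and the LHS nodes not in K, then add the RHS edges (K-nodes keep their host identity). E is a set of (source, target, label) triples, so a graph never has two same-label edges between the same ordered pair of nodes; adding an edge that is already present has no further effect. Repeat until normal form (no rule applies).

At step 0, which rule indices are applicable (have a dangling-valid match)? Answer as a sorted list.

Answer: [R1]

Derivation:
R0: no valid match — LHS pattern not found
R1: 12 valid matches — {0↦3, 1↦4, 2↦0}, {0↦3, 1↦4, 2↦1}, {0↦3, 1↦4, 2↦5} (+9 more)
R2: no valid match — LHS pattern not found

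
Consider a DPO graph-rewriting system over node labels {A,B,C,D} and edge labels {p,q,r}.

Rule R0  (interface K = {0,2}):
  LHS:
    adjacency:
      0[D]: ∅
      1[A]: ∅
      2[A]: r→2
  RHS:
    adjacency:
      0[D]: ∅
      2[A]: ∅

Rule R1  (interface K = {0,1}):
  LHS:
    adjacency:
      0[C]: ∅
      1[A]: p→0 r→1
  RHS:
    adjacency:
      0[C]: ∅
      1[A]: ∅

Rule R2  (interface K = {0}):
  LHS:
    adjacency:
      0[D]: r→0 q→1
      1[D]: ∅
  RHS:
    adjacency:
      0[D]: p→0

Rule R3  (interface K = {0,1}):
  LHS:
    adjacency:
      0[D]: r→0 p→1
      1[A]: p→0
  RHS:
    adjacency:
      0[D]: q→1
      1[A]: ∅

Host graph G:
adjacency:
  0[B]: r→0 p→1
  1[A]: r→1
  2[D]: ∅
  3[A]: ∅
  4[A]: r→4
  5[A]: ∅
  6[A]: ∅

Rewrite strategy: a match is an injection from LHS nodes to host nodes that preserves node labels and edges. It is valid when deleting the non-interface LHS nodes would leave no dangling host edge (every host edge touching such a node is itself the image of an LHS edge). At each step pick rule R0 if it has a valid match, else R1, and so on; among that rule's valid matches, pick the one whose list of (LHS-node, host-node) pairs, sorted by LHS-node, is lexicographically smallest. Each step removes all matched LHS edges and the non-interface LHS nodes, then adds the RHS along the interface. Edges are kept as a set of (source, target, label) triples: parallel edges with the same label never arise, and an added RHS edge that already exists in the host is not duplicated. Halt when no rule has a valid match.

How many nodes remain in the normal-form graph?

Answer: 5

Derivation:
[0] host  ⇒  7 nodes, 4 edges  {0-r->0 0-p->1 1-r->1 4-r->4}
[1] R0 @ {0↦2, 1↦3, 2↦1}  ⇒  6 nodes, 3 edges  {0-r->0 0-p->1 4-r->4}
[2] R0 @ {0↦2, 1↦5, 2↦4}  ⇒  5 nodes, 2 edges  {0-r->0 0-p->1}
normal form: no rule applies after step 2
NF nodes: {0:B, 1:A, 2:D, 4:A, 6:A}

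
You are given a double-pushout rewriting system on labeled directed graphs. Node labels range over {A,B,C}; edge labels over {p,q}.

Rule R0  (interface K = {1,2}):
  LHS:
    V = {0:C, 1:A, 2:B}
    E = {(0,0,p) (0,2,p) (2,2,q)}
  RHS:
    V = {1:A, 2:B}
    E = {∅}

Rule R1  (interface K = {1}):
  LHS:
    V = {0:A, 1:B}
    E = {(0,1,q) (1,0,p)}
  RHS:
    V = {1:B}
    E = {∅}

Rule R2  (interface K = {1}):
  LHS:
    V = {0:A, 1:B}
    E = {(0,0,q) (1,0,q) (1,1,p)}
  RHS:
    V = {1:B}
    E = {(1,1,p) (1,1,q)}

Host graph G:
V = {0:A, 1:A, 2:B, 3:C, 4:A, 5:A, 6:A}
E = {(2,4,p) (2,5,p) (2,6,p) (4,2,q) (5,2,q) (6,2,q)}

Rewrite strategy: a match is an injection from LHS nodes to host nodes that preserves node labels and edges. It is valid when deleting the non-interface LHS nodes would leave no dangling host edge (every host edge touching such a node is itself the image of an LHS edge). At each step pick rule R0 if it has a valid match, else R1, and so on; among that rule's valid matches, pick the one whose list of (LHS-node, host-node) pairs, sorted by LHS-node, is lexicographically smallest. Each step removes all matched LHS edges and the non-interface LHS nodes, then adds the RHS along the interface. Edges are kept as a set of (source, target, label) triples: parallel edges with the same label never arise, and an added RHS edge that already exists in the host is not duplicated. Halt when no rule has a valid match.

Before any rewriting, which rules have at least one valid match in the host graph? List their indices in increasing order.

Answer: [R1]

Rewrite trace:
R0: no valid match — LHS pattern not found
R1: 3 valid matches — {0↦4, 1↦2}, {0↦5, 1↦2}, {0↦6, 1↦2}
R2: no valid match — LHS pattern not found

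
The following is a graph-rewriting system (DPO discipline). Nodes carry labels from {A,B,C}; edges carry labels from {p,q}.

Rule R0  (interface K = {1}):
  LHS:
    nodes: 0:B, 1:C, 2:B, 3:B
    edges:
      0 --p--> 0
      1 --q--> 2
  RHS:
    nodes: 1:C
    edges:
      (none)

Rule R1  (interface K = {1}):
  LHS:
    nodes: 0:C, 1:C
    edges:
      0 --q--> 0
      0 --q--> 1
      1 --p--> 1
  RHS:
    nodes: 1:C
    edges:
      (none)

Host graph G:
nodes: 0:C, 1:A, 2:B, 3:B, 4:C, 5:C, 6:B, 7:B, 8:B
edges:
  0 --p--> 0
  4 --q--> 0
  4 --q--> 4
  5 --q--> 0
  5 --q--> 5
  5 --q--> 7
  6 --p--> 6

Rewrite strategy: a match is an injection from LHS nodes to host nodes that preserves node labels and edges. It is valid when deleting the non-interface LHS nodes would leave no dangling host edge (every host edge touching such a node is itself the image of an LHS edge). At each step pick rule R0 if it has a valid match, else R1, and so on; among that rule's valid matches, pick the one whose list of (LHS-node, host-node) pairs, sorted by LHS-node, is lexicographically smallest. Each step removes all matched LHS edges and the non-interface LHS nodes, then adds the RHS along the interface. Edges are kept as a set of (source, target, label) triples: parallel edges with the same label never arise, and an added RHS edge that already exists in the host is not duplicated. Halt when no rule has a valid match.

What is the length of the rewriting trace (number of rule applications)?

Answer: 2

Derivation:
start.  V:9 E:7  edges: 0-p->0 4-q->0 4-q->4 5-q->0 5-q->5 5-q->7 6-p->6
1. fire R0 via {0↦6, 1↦5, 2↦7, 3↦2}  →  V:6 E:5  edges: 0-p->0 4-q->0 4-q->4 5-q->0 5-q->5
2. fire R1 via {0↦4, 1↦0}  →  V:5 E:2  edges: 5-q->0 5-q->5
halt: no rule applies after step 2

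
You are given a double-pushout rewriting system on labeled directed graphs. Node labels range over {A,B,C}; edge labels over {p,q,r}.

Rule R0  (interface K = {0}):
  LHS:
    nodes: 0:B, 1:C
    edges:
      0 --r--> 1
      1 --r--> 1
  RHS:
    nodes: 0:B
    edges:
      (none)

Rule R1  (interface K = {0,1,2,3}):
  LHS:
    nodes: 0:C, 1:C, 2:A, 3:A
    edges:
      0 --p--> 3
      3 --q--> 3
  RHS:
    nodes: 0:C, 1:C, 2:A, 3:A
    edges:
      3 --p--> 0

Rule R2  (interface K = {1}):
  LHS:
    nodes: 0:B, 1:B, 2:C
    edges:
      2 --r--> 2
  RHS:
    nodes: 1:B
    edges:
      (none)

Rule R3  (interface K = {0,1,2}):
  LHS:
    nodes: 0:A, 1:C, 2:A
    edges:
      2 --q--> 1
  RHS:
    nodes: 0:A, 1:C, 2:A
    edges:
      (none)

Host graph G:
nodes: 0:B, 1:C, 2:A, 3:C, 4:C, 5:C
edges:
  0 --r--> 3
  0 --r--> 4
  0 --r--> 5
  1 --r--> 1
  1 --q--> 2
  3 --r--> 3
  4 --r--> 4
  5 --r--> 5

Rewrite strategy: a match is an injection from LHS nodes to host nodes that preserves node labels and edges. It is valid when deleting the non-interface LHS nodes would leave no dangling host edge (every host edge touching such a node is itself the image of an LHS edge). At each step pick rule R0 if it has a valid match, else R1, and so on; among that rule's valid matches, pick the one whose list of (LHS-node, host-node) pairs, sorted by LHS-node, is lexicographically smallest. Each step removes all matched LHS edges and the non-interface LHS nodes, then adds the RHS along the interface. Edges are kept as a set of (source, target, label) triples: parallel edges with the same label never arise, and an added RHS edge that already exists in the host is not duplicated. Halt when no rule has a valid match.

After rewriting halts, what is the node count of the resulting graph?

[0] host  ⇒  6 nodes, 8 edges  {0-r->3 0-r->4 0-r->5 1-r->1 1-q->2 3-r->3 4-r->4 5-r->5}
[1] R0 @ {0↦0, 1↦3}  ⇒  5 nodes, 6 edges  {0-r->4 0-r->5 1-r->1 1-q->2 4-r->4 5-r->5}
[2] R0 @ {0↦0, 1↦4}  ⇒  4 nodes, 4 edges  {0-r->5 1-r->1 1-q->2 5-r->5}
[3] R0 @ {0↦0, 1↦5}  ⇒  3 nodes, 2 edges  {1-r->1 1-q->2}
halt: no rule applies after step 3
NF nodes: {0:B, 1:C, 2:A}

Answer: 3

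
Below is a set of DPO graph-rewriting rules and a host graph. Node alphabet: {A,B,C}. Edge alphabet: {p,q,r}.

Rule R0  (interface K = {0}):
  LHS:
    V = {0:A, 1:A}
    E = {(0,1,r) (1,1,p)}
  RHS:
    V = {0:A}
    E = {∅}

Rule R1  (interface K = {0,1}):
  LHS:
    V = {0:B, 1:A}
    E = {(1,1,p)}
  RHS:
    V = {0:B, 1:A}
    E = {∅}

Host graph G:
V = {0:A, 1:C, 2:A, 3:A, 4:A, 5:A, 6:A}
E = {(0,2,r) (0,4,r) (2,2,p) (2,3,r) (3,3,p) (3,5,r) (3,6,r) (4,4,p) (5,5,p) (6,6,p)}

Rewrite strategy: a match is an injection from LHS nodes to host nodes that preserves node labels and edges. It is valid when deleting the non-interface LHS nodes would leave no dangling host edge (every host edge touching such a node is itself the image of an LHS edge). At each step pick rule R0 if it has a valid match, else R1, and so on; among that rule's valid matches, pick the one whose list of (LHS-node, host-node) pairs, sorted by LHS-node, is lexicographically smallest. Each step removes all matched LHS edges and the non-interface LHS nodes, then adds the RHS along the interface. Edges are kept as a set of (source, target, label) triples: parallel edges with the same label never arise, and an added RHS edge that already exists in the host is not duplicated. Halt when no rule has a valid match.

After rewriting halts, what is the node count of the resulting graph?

start.  V:7 E:10  edges: 0-r->2 0-r->4 2-p->2 2-r->3 3-p->3 3-r->5 3-r->6 4-p->4 5-p->5 6-p->6
1. fire R0 via {0↦0, 1↦4}  →  V:6 E:8  edges: 0-r->2 2-p->2 2-r->3 3-p->3 3-r->5 3-r->6 5-p->5 6-p->6
2. fire R0 via {0↦3, 1↦5}  →  V:5 E:6  edges: 0-r->2 2-p->2 2-r->3 3-p->3 3-r->6 6-p->6
3. fire R0 via {0↦3, 1↦6}  →  V:4 E:4  edges: 0-r->2 2-p->2 2-r->3 3-p->3
4. fire R0 via {0↦2, 1↦3}  →  V:3 E:2  edges: 0-r->2 2-p->2
5. fire R0 via {0↦0, 1↦2}  →  V:2 E:0  edges: ∅
normal form: no rule applies after step 5
NF nodes: {0:A, 1:C}

Answer: 2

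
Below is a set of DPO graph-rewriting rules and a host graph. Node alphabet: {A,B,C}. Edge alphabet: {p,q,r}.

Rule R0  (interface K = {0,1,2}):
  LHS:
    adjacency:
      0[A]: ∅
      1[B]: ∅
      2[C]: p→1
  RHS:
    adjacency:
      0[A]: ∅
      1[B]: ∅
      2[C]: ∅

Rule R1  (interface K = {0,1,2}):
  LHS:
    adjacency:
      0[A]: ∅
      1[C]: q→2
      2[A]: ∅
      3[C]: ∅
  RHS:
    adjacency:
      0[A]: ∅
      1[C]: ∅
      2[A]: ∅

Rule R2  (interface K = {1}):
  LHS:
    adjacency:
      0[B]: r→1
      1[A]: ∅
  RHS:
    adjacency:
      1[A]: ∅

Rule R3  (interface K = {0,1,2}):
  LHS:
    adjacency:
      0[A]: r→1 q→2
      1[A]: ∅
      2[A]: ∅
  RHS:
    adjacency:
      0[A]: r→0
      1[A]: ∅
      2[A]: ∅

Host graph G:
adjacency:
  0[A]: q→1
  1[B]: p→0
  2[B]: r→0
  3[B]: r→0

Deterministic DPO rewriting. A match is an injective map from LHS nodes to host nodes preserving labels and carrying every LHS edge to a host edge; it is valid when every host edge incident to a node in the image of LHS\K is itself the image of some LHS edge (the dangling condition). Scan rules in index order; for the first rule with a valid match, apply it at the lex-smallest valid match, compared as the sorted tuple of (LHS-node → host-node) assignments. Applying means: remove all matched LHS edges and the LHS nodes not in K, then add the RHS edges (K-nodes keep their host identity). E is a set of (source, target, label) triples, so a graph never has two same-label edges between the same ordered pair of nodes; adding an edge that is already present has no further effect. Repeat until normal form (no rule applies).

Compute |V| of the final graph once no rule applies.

Answer: 2

Rewrite trace:
initial: |V|=4 |E|=4  E = 0-q->1 1-p->0 2-r->0 3-r->0
step 1: apply R2 at {0↦2, 1↦0}  → |V|=3 |E|=3  E = 0-q->1 1-p->0 3-r->0
step 2: apply R2 at {0↦3, 1↦0}  → |V|=2 |E|=2  E = 0-q->1 1-p->0
final graph: no rule applies after step 2
NF nodes: {0:A, 1:B}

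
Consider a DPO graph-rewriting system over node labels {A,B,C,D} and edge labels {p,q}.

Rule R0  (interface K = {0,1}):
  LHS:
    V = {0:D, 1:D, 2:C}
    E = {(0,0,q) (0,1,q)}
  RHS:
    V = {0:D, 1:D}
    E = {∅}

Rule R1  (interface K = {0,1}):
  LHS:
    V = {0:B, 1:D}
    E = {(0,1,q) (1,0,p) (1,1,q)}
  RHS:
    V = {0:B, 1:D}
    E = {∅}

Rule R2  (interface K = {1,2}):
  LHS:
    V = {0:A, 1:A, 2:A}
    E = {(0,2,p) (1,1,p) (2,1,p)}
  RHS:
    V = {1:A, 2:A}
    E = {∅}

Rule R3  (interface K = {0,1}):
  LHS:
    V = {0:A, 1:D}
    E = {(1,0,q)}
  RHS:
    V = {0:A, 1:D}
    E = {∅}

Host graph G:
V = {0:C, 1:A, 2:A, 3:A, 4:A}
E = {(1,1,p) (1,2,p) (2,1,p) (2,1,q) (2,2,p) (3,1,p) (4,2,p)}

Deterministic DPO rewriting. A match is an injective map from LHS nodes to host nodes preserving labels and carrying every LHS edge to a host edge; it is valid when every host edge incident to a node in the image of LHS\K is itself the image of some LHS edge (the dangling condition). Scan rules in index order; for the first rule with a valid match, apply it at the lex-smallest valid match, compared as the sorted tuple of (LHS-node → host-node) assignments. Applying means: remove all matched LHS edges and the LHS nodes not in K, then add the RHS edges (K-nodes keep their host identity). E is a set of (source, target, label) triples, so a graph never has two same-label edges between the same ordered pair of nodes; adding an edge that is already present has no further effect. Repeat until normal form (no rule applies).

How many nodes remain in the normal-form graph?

[0] host  ⇒  5 nodes, 7 edges  {1-p->1 1-p->2 2-p->1 2-q->1 2-p->2 3-p->1 4-p->2}
[1] R2 @ {0↦3, 1↦2, 2↦1}  ⇒  4 nodes, 4 edges  {1-p->1 2-p->1 2-q->1 4-p->2}
[2] R2 @ {0↦4, 1↦1, 2↦2}  ⇒  3 nodes, 1 edges  {2-q->1}
halt: no rule applies after step 2
NF nodes: {0:C, 1:A, 2:A}

Answer: 3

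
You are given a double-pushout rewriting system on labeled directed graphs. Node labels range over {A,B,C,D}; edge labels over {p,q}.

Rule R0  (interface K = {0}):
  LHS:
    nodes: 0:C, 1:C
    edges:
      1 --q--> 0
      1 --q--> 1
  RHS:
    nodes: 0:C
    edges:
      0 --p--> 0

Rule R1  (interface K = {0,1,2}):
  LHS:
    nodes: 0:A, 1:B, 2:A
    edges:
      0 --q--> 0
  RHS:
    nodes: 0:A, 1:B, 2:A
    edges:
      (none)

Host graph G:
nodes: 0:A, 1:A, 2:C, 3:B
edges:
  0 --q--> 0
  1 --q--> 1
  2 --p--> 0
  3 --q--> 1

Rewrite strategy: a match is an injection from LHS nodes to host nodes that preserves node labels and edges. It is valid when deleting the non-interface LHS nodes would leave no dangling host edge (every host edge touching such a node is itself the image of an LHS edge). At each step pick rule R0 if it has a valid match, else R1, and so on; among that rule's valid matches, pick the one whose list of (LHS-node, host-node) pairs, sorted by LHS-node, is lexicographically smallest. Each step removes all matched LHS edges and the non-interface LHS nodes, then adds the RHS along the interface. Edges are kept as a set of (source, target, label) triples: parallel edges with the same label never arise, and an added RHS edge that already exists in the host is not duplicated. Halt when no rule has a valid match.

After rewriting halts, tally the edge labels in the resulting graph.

start.  V:4 E:4  edges: 0-q->0 1-q->1 2-p->0 3-q->1
1. fire R1 via {0↦0, 1↦3, 2↦1}  →  V:4 E:3  edges: 1-q->1 2-p->0 3-q->1
2. fire R1 via {0↦1, 1↦3, 2↦0}  →  V:4 E:2  edges: 2-p->0 3-q->1
halt: no rule applies after step 2
NF edges: [(2, 0, 'p'), (3, 1, 'q')]

Answer: p:1 q:1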